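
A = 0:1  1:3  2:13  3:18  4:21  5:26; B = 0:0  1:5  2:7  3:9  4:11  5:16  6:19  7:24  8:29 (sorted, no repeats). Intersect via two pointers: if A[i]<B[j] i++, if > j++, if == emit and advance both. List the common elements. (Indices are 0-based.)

[i=0,j=0] 1>0 → j++
[i=0,j=1] 1<5 → i++
[i=1,j=1] 3<5 → i++
[i=2,j=1] 13>5 → j++
[i=2,j=2] 13>7 → j++
[i=2,j=3] 13>9 → j++
[i=2,j=4] 13>11 → j++
[i=2,j=5] 13<16 → i++
[i=3,j=5] 18>16 → j++
[i=3,j=6] 18<19 → i++
[i=4,j=6] 21>19 → j++
[i=4,j=7] 21<24 → i++
[i=5,j=7] 26>24 → j++
[i=5,j=8] 26<29 → i++

intersection = []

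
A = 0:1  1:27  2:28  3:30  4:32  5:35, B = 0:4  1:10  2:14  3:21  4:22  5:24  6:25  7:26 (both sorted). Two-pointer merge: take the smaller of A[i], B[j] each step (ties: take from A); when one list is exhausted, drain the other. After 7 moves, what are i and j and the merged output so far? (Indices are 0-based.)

i=0 j=0: A[i]=1<=B[j]=4 take 1, i++
i=1 j=0: A[i]=27>B[j]=4 take 4, j++
i=1 j=1: A[i]=27>B[j]=10 take 10, j++
i=1 j=2: A[i]=27>B[j]=14 take 14, j++
i=1 j=3: A[i]=27>B[j]=21 take 21, j++
i=1 j=4: A[i]=27>B[j]=22 take 22, j++
i=1 j=5: A[i]=27>B[j]=24 take 24, j++

i=1, j=6, merged so far=[1, 4, 10, 14, 21, 22, 24]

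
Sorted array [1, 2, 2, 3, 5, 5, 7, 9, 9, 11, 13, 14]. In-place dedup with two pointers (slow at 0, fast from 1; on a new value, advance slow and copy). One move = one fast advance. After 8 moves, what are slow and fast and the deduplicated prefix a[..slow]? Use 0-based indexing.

slow=5, fast=9, prefix=[1, 2, 3, 5, 7, 9]

slow=0 fast=1: a[fast]=2≠a[slow]=1 write a[1]=2, slow++,fast++
slow=1 fast=2: a[fast]=2=a[slow] dup, fast++
slow=1 fast=3: a[fast]=3≠a[slow]=2 write a[2]=3, slow++,fast++
slow=2 fast=4: a[fast]=5≠a[slow]=3 write a[3]=5, slow++,fast++
slow=3 fast=5: a[fast]=5=a[slow] dup, fast++
slow=3 fast=6: a[fast]=7≠a[slow]=5 write a[4]=7, slow++,fast++
slow=4 fast=7: a[fast]=9≠a[slow]=7 write a[5]=9, slow++,fast++
slow=5 fast=8: a[fast]=9=a[slow] dup, fast++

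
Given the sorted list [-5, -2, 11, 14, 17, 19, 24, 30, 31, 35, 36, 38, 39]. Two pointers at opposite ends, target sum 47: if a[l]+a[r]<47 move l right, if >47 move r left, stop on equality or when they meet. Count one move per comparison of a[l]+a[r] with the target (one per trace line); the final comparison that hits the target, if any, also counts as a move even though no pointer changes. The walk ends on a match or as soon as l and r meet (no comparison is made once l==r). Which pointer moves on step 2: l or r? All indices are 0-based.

[0,12] -5+39=34 <47 → l++
[1,12] -2+39=37 <47 → l++

l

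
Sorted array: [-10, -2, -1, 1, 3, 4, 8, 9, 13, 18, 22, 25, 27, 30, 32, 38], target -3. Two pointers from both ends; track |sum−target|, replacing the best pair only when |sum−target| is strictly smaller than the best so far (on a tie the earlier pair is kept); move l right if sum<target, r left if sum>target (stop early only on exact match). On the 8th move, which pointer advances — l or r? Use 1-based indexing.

r

[1,16] -10+38=28 d=31 * → r--
[1,15] -10+32=22 d=25 * → r--
[1,14] -10+30=20 d=23 * → r--
[1,13] -10+27=17 d=20 * → r--
[1,12] -10+25=15 d=18 * → r--
[1,11] -10+22=12 d=15 * → r--
[1,10] -10+18=8 d=11 * → r--
[1,9] -10+13=3 d=6 * → r--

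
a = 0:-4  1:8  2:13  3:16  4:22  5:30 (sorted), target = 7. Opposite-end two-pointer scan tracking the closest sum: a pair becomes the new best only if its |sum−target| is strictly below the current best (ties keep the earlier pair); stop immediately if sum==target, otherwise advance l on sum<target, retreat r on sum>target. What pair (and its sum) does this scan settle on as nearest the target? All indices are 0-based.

pair (-4, 13) with sum 9 (|Δ|=2)

[0,5] -4+30=26 d=19 * → r--
[0,4] -4+22=18 d=11 * → r--
[0,3] -4+16=12 d=5 * → r--
[0,2] -4+13=9 d=2 * → r--
[0,1] -4+8=4 d=3 → l++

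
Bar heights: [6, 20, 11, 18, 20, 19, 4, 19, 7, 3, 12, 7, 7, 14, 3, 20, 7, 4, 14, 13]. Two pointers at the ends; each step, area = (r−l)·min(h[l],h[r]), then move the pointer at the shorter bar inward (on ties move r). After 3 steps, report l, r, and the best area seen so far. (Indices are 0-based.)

[0,19] min(6,13)*19=114 best=114 * → l++
[1,19] min(20,13)*18=234 best=234 * → r--
[1,18] min(20,14)*17=238 best=238 * → r--

l=1, r=17, best area=238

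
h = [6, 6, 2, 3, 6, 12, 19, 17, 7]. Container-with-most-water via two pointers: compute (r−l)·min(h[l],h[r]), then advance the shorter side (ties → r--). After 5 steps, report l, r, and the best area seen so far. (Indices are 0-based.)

l=0 r=8: min(6,7)*8=48 best=48 *, l++
l=1 r=8: min(6,7)*7=42 best=48, l++
l=2 r=8: min(2,7)*6=12 best=48, l++
l=3 r=8: min(3,7)*5=15 best=48, l++
l=4 r=8: min(6,7)*4=24 best=48, l++

l=5, r=8, best area=48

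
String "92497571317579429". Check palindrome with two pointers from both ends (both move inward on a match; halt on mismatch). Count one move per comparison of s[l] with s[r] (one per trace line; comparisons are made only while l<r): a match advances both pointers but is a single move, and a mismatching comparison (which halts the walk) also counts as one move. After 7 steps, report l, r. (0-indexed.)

l=0 r=16: '9'=='9', l++,r--
l=1 r=15: '2'=='2', l++,r--
l=2 r=14: '4'=='4', l++,r--
l=3 r=13: '9'=='9', l++,r--
l=4 r=12: '7'=='7', l++,r--
l=5 r=11: '5'=='5', l++,r--
l=6 r=10: '7'=='7', l++,r--

l=7, r=9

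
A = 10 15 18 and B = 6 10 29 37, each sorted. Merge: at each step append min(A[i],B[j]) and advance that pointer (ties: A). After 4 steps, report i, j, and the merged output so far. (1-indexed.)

i=1 j=1: A[i]=10>B[j]=6 take 6, j++
i=1 j=2: A[i]=10<=B[j]=10 take 10, i++
i=2 j=2: A[i]=15>B[j]=10 take 10, j++
i=2 j=3: A[i]=15<=B[j]=29 take 15, i++

i=3, j=3, merged so far=[6, 10, 10, 15]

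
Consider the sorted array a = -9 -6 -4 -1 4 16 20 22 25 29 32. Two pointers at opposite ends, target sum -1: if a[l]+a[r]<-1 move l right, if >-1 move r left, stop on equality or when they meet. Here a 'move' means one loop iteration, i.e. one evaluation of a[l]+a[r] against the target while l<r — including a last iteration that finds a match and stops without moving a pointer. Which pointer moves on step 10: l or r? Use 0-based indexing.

l=0 r=10: -9+32=23 >-1, r--
l=0 r=9: -9+29=20 >-1, r--
l=0 r=8: -9+25=16 >-1, r--
l=0 r=7: -9+22=13 >-1, r--
l=0 r=6: -9+20=11 >-1, r--
l=0 r=5: -9+16=7 >-1, r--
l=0 r=4: -9+4=-5 <-1, l++
l=1 r=4: -6+4=-2 <-1, l++
l=2 r=4: -4+4=0 >-1, r--
l=2 r=3: -4+-1=-5 <-1, l++

l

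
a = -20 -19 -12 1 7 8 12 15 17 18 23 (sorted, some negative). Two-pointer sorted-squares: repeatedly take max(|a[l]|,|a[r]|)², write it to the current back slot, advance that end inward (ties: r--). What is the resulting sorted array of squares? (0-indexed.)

l=0 r=10: |-20|<=|23| out[10]=529, r--
l=0 r=9: |-20|>|18| out[9]=400, l++
l=1 r=9: |-19|>|18| out[8]=361, l++
l=2 r=9: |-12|<=|18| out[7]=324, r--
l=2 r=8: |-12|<=|17| out[6]=289, r--
l=2 r=7: |-12|<=|15| out[5]=225, r--
l=2 r=6: |-12|<=|12| out[4]=144, r--
l=2 r=5: |-12|>|8| out[3]=144, l++
l=3 r=5: |1|<=|8| out[2]=64, r--
l=3 r=4: |1|<=|7| out[1]=49, r--
l=3 r=3: |1|<=|1| out[0]=1, r--

[1, 49, 64, 144, 144, 225, 289, 324, 361, 400, 529]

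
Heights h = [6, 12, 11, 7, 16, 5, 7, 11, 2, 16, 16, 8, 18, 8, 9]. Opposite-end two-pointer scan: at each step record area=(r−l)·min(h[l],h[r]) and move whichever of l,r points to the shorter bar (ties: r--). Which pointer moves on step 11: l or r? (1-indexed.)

l

[1,15] min(6,9)*14=84 best=84 * → l++
[2,15] min(12,9)*13=117 best=117 * → r--
[2,14] min(12,8)*12=96 best=117 → r--
[2,13] min(12,18)*11=132 best=132 * → l++
[3,13] min(11,18)*10=110 best=132 → l++
[4,13] min(7,18)*9=63 best=132 → l++
[5,13] min(16,18)*8=128 best=132 → l++
[6,13] min(5,18)*7=35 best=132 → l++
[7,13] min(7,18)*6=42 best=132 → l++
[8,13] min(11,18)*5=55 best=132 → l++
[9,13] min(2,18)*4=8 best=132 → l++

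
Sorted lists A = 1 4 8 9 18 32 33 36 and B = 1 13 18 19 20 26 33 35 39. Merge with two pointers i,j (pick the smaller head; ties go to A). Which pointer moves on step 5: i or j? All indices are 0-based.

i=0 j=0: A[i]=1<=B[j]=1 take 1, i++
i=1 j=0: A[i]=4>B[j]=1 take 1, j++
i=1 j=1: A[i]=4<=B[j]=13 take 4, i++
i=2 j=1: A[i]=8<=B[j]=13 take 8, i++
i=3 j=1: A[i]=9<=B[j]=13 take 9, i++

i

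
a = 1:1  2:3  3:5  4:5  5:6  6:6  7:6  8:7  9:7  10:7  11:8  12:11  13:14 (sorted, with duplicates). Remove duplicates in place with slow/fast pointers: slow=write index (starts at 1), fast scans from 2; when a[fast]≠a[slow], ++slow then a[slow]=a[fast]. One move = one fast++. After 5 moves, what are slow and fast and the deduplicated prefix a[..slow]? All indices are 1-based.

(s=1,f=2) a[fast]=3≠a[slow]=1 write a[2]=3 → slow++,fast++
(s=2,f=3) a[fast]=5≠a[slow]=3 write a[3]=5 → slow++,fast++
(s=3,f=4) a[fast]=5=a[slow] dup → fast++
(s=3,f=5) a[fast]=6≠a[slow]=5 write a[4]=6 → slow++,fast++
(s=4,f=6) a[fast]=6=a[slow] dup → fast++

slow=4, fast=7, prefix=[1, 3, 5, 6]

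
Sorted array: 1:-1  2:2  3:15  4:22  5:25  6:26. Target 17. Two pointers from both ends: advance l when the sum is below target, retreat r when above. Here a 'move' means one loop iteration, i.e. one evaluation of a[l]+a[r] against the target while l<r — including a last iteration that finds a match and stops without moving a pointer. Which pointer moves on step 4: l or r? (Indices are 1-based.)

l=1 r=6: -1+26=25 >17, r--
l=1 r=5: -1+25=24 >17, r--
l=1 r=4: -1+22=21 >17, r--
l=1 r=3: -1+15=14 <17, l++

l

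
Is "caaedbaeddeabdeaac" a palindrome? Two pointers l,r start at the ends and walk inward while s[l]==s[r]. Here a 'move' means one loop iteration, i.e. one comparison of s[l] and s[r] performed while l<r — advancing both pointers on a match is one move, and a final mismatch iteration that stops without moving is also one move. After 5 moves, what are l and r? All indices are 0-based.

l=0 r=17: 'c'=='c', l++,r--
l=1 r=16: 'a'=='a', l++,r--
l=2 r=15: 'a'=='a', l++,r--
l=3 r=14: 'e'=='e', l++,r--
l=4 r=13: 'd'=='d', l++,r--

l=5, r=12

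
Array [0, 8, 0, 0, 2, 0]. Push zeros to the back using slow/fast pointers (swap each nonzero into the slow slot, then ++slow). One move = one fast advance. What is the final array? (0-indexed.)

(s=0,f=0) a[fast]=0 → fast++
(s=0,f=1) a[fast]=8≠0 swap→a[0]=8 → slow++,fast++
(s=1,f=2) a[fast]=0 → fast++
(s=1,f=3) a[fast]=0 → fast++
(s=1,f=4) a[fast]=2≠0 swap→a[1]=2 → slow++,fast++
(s=2,f=5) a[fast]=0 → fast++

[8, 2, 0, 0, 0, 0]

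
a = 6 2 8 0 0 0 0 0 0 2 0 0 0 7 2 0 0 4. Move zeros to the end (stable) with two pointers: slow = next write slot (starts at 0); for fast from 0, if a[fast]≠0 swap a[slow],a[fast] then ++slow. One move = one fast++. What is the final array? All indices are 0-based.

slow=0 fast=0: a[fast]=6≠0 swap→a[0]=6, slow++,fast++
slow=1 fast=1: a[fast]=2≠0 swap→a[1]=2, slow++,fast++
slow=2 fast=2: a[fast]=8≠0 swap→a[2]=8, slow++,fast++
slow=3 fast=3: a[fast]=0, fast++
slow=3 fast=4: a[fast]=0, fast++
slow=3 fast=5: a[fast]=0, fast++
slow=3 fast=6: a[fast]=0, fast++
slow=3 fast=7: a[fast]=0, fast++
slow=3 fast=8: a[fast]=0, fast++
slow=3 fast=9: a[fast]=2≠0 swap→a[3]=2, slow++,fast++
slow=4 fast=10: a[fast]=0, fast++
slow=4 fast=11: a[fast]=0, fast++
slow=4 fast=12: a[fast]=0, fast++
slow=4 fast=13: a[fast]=7≠0 swap→a[4]=7, slow++,fast++
slow=5 fast=14: a[fast]=2≠0 swap→a[5]=2, slow++,fast++
slow=6 fast=15: a[fast]=0, fast++
slow=6 fast=16: a[fast]=0, fast++
slow=6 fast=17: a[fast]=4≠0 swap→a[6]=4, slow++,fast++

[6, 2, 8, 2, 7, 2, 4, 0, 0, 0, 0, 0, 0, 0, 0, 0, 0, 0]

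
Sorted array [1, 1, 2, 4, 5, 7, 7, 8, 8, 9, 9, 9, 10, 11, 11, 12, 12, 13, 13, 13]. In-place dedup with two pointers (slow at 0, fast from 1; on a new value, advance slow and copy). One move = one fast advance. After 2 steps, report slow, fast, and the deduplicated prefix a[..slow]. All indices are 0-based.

slow=1, fast=3, prefix=[1, 2]

slow=0 fast=1: a[fast]=1=a[slow] dup, fast++
slow=0 fast=2: a[fast]=2≠a[slow]=1 write a[1]=2, slow++,fast++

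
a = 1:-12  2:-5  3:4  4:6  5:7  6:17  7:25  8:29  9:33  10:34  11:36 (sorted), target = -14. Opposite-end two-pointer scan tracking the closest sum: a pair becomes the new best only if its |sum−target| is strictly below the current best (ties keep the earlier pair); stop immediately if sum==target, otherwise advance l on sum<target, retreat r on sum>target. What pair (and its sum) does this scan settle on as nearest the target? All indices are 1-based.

pair (-12, -5) with sum -17 (|Δ|=3)

l=1 r=11: -12+36=24 d=38 *, r--
l=1 r=10: -12+34=22 d=36 *, r--
l=1 r=9: -12+33=21 d=35 *, r--
l=1 r=8: -12+29=17 d=31 *, r--
l=1 r=7: -12+25=13 d=27 *, r--
l=1 r=6: -12+17=5 d=19 *, r--
l=1 r=5: -12+7=-5 d=9 *, r--
l=1 r=4: -12+6=-6 d=8 *, r--
l=1 r=3: -12+4=-8 d=6 *, r--
l=1 r=2: -12+-5=-17 d=3 *, l++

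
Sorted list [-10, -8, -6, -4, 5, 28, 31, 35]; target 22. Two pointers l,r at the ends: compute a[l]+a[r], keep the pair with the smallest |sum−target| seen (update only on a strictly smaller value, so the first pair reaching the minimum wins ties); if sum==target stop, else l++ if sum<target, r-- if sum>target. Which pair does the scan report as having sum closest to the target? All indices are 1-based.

l=1 r=8: -10+35=25 d=3 *, r--
l=1 r=7: -10+31=21 d=1 *, l++
l=2 r=7: -8+31=23 d=1, r--
l=2 r=6: -8+28=20 d=2, l++
l=3 r=6: -6+28=22 d=0 *, stop

pair (-6, 28) with sum 22 (|Δ|=0)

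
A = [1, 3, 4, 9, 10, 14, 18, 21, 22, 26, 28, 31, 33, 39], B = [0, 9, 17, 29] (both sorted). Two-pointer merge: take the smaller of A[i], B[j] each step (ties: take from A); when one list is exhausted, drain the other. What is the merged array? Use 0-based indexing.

[i=0,j=0] A[i]=1>B[j]=0 take 0 → j++
[i=0,j=1] A[i]=1<=B[j]=9 take 1 → i++
[i=1,j=1] A[i]=3<=B[j]=9 take 3 → i++
[i=2,j=1] A[i]=4<=B[j]=9 take 4 → i++
[i=3,j=1] A[i]=9<=B[j]=9 take 9 → i++
[i=4,j=1] A[i]=10>B[j]=9 take 9 → j++
[i=4,j=2] A[i]=10<=B[j]=17 take 10 → i++
[i=5,j=2] A[i]=14<=B[j]=17 take 14 → i++
[i=6,j=2] A[i]=18>B[j]=17 take 17 → j++
[i=6,j=3] A[i]=18<=B[j]=29 take 18 → i++
[i=7,j=3] A[i]=21<=B[j]=29 take 21 → i++
[i=8,j=3] A[i]=22<=B[j]=29 take 22 → i++
[i=9,j=3] A[i]=26<=B[j]=29 take 26 → i++
[i=10,j=3] A[i]=28<=B[j]=29 take 28 → i++
[i=11,j=3] A[i]=31>B[j]=29 take 29 → j++
[i=11,j=4] B done, take A[i]=31 → i++
[i=12,j=4] B done, take A[i]=33 → i++
[i=13,j=4] B done, take A[i]=39 → i++

[0, 1, 3, 4, 9, 9, 10, 14, 17, 18, 21, 22, 26, 28, 29, 31, 33, 39]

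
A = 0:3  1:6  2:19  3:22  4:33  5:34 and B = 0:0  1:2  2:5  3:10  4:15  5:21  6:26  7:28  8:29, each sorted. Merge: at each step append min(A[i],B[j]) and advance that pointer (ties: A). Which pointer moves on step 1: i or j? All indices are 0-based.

[i=0,j=0] A[i]=3>B[j]=0 take 0 → j++

j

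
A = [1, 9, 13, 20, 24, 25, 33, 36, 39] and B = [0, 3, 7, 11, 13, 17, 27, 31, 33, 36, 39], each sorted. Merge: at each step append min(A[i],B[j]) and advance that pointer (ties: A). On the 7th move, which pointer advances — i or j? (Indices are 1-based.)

i

[i=1,j=1] A[i]=1>B[j]=0 take 0 → j++
[i=1,j=2] A[i]=1<=B[j]=3 take 1 → i++
[i=2,j=2] A[i]=9>B[j]=3 take 3 → j++
[i=2,j=3] A[i]=9>B[j]=7 take 7 → j++
[i=2,j=4] A[i]=9<=B[j]=11 take 9 → i++
[i=3,j=4] A[i]=13>B[j]=11 take 11 → j++
[i=3,j=5] A[i]=13<=B[j]=13 take 13 → i++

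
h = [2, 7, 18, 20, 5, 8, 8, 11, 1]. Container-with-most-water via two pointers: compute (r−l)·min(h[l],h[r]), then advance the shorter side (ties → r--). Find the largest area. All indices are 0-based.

max area = 55

l=0 r=8: min(2,1)*8=8 best=8 *, r--
l=0 r=7: min(2,11)*7=14 best=14 *, l++
l=1 r=7: min(7,11)*6=42 best=42 *, l++
l=2 r=7: min(18,11)*5=55 best=55 *, r--
l=2 r=6: min(18,8)*4=32 best=55, r--
l=2 r=5: min(18,8)*3=24 best=55, r--
l=2 r=4: min(18,5)*2=10 best=55, r--
l=2 r=3: min(18,20)*1=18 best=55, l++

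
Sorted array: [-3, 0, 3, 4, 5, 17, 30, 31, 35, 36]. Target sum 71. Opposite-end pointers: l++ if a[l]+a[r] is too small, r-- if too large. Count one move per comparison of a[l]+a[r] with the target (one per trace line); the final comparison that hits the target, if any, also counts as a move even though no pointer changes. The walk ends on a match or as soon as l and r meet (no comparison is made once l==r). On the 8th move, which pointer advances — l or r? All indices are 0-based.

l

[0,9] -3+36=33 <71 → l++
[1,9] 0+36=36 <71 → l++
[2,9] 3+36=39 <71 → l++
[3,9] 4+36=40 <71 → l++
[4,9] 5+36=41 <71 → l++
[5,9] 17+36=53 <71 → l++
[6,9] 30+36=66 <71 → l++
[7,9] 31+36=67 <71 → l++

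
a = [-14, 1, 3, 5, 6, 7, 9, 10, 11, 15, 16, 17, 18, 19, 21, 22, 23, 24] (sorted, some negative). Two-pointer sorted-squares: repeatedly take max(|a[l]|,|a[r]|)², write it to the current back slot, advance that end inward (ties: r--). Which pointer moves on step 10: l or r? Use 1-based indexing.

l

[1,18] |-14|<=|24| out[18]=576 → r--
[1,17] |-14|<=|23| out[17]=529 → r--
[1,16] |-14|<=|22| out[16]=484 → r--
[1,15] |-14|<=|21| out[15]=441 → r--
[1,14] |-14|<=|19| out[14]=361 → r--
[1,13] |-14|<=|18| out[13]=324 → r--
[1,12] |-14|<=|17| out[12]=289 → r--
[1,11] |-14|<=|16| out[11]=256 → r--
[1,10] |-14|<=|15| out[10]=225 → r--
[1,9] |-14|>|11| out[9]=196 → l++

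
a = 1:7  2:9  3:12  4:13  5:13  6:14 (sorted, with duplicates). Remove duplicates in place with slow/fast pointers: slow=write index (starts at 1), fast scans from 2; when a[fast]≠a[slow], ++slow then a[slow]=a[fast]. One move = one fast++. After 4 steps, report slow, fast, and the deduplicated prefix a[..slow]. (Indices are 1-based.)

slow=4, fast=6, prefix=[7, 9, 12, 13]

(s=1,f=2) a[fast]=9≠a[slow]=7 write a[2]=9 → slow++,fast++
(s=2,f=3) a[fast]=12≠a[slow]=9 write a[3]=12 → slow++,fast++
(s=3,f=4) a[fast]=13≠a[slow]=12 write a[4]=13 → slow++,fast++
(s=4,f=5) a[fast]=13=a[slow] dup → fast++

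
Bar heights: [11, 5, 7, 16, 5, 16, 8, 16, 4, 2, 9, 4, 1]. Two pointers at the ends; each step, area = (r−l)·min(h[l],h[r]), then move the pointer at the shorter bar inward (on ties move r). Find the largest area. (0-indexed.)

max area = 90

l=0 r=12: min(11,1)*12=12 best=12 *, r--
l=0 r=11: min(11,4)*11=44 best=44 *, r--
l=0 r=10: min(11,9)*10=90 best=90 *, r--
l=0 r=9: min(11,2)*9=18 best=90, r--
l=0 r=8: min(11,4)*8=32 best=90, r--
l=0 r=7: min(11,16)*7=77 best=90, l++
l=1 r=7: min(5,16)*6=30 best=90, l++
l=2 r=7: min(7,16)*5=35 best=90, l++
l=3 r=7: min(16,16)*4=64 best=90, r--
l=3 r=6: min(16,8)*3=24 best=90, r--
l=3 r=5: min(16,16)*2=32 best=90, r--
l=3 r=4: min(16,5)*1=5 best=90, r--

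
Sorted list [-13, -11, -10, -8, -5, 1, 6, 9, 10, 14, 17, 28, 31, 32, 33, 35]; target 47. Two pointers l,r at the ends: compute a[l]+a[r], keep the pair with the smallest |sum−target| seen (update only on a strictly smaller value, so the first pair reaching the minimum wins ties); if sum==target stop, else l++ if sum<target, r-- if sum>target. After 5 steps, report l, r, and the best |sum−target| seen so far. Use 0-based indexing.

l=5, r=15, best |Δ|=17

l=0 r=15: -13+35=22 d=25 *, l++
l=1 r=15: -11+35=24 d=23 *, l++
l=2 r=15: -10+35=25 d=22 *, l++
l=3 r=15: -8+35=27 d=20 *, l++
l=4 r=15: -5+35=30 d=17 *, l++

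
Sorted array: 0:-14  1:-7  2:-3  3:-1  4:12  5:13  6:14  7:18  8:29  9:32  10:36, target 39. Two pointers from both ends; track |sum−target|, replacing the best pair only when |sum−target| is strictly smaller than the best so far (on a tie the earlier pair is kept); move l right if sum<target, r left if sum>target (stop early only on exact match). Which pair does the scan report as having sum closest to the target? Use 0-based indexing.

pair (12, 29) with sum 41 (|Δ|=2)

l=0 r=10: -14+36=22 d=17 *, l++
l=1 r=10: -7+36=29 d=10 *, l++
l=2 r=10: -3+36=33 d=6 *, l++
l=3 r=10: -1+36=35 d=4 *, l++
l=4 r=10: 12+36=48 d=9, r--
l=4 r=9: 12+32=44 d=5, r--
l=4 r=8: 12+29=41 d=2 *, r--
l=4 r=7: 12+18=30 d=9, l++
l=5 r=7: 13+18=31 d=8, l++
l=6 r=7: 14+18=32 d=7, l++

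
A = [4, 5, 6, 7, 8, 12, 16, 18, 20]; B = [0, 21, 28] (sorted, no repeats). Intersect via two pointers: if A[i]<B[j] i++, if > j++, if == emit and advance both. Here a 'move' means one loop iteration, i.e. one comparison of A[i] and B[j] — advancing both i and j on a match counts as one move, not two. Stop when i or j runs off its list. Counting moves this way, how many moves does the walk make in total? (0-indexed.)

i=0 j=0: 4>0, j++
i=0 j=1: 4<21, i++
i=1 j=1: 5<21, i++
i=2 j=1: 6<21, i++
i=3 j=1: 7<21, i++
i=4 j=1: 8<21, i++
i=5 j=1: 12<21, i++
i=6 j=1: 16<21, i++
i=7 j=1: 18<21, i++
i=8 j=1: 20<21, i++

10 moves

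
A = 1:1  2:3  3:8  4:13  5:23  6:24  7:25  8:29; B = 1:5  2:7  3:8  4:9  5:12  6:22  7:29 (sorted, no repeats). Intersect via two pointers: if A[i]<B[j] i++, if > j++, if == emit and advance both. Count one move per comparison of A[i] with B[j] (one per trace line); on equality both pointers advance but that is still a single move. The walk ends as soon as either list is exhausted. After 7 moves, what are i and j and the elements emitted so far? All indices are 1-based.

i=4, j=6, emitted=[8]

[i=1,j=1] 1<5 → i++
[i=2,j=1] 3<5 → i++
[i=3,j=1] 8>5 → j++
[i=3,j=2] 8>7 → j++
[i=3,j=3] 8==8 emit → i++,j++
[i=4,j=4] 13>9 → j++
[i=4,j=5] 13>12 → j++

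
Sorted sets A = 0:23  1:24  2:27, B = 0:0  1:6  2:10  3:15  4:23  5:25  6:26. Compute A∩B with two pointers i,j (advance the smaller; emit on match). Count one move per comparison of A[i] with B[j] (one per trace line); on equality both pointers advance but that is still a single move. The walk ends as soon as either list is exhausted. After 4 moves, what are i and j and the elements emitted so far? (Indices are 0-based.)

i=0, j=4, emitted=[]

i=0 j=0: 23>0, j++
i=0 j=1: 23>6, j++
i=0 j=2: 23>10, j++
i=0 j=3: 23>15, j++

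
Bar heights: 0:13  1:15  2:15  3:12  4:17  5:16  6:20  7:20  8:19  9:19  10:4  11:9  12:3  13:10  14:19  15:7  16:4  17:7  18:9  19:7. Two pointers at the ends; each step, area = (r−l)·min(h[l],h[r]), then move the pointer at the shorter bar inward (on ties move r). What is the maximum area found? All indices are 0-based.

l=0 r=19: min(13,7)*19=133 best=133 *, r--
l=0 r=18: min(13,9)*18=162 best=162 *, r--
l=0 r=17: min(13,7)*17=119 best=162, r--
l=0 r=16: min(13,4)*16=64 best=162, r--
l=0 r=15: min(13,7)*15=105 best=162, r--
l=0 r=14: min(13,19)*14=182 best=182 *, l++
l=1 r=14: min(15,19)*13=195 best=195 *, l++
l=2 r=14: min(15,19)*12=180 best=195, l++
l=3 r=14: min(12,19)*11=132 best=195, l++
l=4 r=14: min(17,19)*10=170 best=195, l++
l=5 r=14: min(16,19)*9=144 best=195, l++
l=6 r=14: min(20,19)*8=152 best=195, r--
l=6 r=13: min(20,10)*7=70 best=195, r--
l=6 r=12: min(20,3)*6=18 best=195, r--
l=6 r=11: min(20,9)*5=45 best=195, r--
l=6 r=10: min(20,4)*4=16 best=195, r--
l=6 r=9: min(20,19)*3=57 best=195, r--
l=6 r=8: min(20,19)*2=38 best=195, r--
l=6 r=7: min(20,20)*1=20 best=195, r--

max area = 195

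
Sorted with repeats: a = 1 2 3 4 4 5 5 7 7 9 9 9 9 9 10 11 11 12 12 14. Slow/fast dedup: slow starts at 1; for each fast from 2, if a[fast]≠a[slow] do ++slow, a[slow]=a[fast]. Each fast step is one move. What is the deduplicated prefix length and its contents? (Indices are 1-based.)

length 11; prefix = [1, 2, 3, 4, 5, 7, 9, 10, 11, 12, 14]

slow=1 fast=2: a[fast]=2≠a[slow]=1 write a[2]=2, slow++,fast++
slow=2 fast=3: a[fast]=3≠a[slow]=2 write a[3]=3, slow++,fast++
slow=3 fast=4: a[fast]=4≠a[slow]=3 write a[4]=4, slow++,fast++
slow=4 fast=5: a[fast]=4=a[slow] dup, fast++
slow=4 fast=6: a[fast]=5≠a[slow]=4 write a[5]=5, slow++,fast++
slow=5 fast=7: a[fast]=5=a[slow] dup, fast++
slow=5 fast=8: a[fast]=7≠a[slow]=5 write a[6]=7, slow++,fast++
slow=6 fast=9: a[fast]=7=a[slow] dup, fast++
slow=6 fast=10: a[fast]=9≠a[slow]=7 write a[7]=9, slow++,fast++
slow=7 fast=11: a[fast]=9=a[slow] dup, fast++
slow=7 fast=12: a[fast]=9=a[slow] dup, fast++
slow=7 fast=13: a[fast]=9=a[slow] dup, fast++
slow=7 fast=14: a[fast]=9=a[slow] dup, fast++
slow=7 fast=15: a[fast]=10≠a[slow]=9 write a[8]=10, slow++,fast++
slow=8 fast=16: a[fast]=11≠a[slow]=10 write a[9]=11, slow++,fast++
slow=9 fast=17: a[fast]=11=a[slow] dup, fast++
slow=9 fast=18: a[fast]=12≠a[slow]=11 write a[10]=12, slow++,fast++
slow=10 fast=19: a[fast]=12=a[slow] dup, fast++
slow=10 fast=20: a[fast]=14≠a[slow]=12 write a[11]=14, slow++,fast++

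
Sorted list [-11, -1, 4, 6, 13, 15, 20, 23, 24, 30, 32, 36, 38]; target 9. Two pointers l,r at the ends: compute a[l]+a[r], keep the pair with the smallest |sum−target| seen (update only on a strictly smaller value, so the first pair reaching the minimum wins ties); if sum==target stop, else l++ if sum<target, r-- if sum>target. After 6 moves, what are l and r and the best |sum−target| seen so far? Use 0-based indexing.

[0,12] -11+38=27 d=18 * → r--
[0,11] -11+36=25 d=16 * → r--
[0,10] -11+32=21 d=12 * → r--
[0,9] -11+30=19 d=10 * → r--
[0,8] -11+24=13 d=4 * → r--
[0,7] -11+23=12 d=3 * → r--

l=0, r=6, best |Δ|=3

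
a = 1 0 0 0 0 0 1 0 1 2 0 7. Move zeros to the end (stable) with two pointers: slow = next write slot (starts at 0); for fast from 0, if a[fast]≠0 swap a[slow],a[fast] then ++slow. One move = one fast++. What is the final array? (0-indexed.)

[1, 1, 1, 2, 7, 0, 0, 0, 0, 0, 0, 0]

slow=0 fast=0: a[fast]=1≠0 swap→a[0]=1, slow++,fast++
slow=1 fast=1: a[fast]=0, fast++
slow=1 fast=2: a[fast]=0, fast++
slow=1 fast=3: a[fast]=0, fast++
slow=1 fast=4: a[fast]=0, fast++
slow=1 fast=5: a[fast]=0, fast++
slow=1 fast=6: a[fast]=1≠0 swap→a[1]=1, slow++,fast++
slow=2 fast=7: a[fast]=0, fast++
slow=2 fast=8: a[fast]=1≠0 swap→a[2]=1, slow++,fast++
slow=3 fast=9: a[fast]=2≠0 swap→a[3]=2, slow++,fast++
slow=4 fast=10: a[fast]=0, fast++
slow=4 fast=11: a[fast]=7≠0 swap→a[4]=7, slow++,fast++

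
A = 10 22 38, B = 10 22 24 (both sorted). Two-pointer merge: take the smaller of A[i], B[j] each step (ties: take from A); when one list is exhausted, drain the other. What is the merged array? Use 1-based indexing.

[10, 10, 22, 22, 24, 38]

[i=1,j=1] A[i]=10<=B[j]=10 take 10 → i++
[i=2,j=1] A[i]=22>B[j]=10 take 10 → j++
[i=2,j=2] A[i]=22<=B[j]=22 take 22 → i++
[i=3,j=2] A[i]=38>B[j]=22 take 22 → j++
[i=3,j=3] A[i]=38>B[j]=24 take 24 → j++
[i=3,j=4] B done, take A[i]=38 → i++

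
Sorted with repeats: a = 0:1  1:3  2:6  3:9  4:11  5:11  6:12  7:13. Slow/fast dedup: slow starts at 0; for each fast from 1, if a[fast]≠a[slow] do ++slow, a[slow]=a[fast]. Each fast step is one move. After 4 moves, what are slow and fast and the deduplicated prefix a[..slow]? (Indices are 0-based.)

slow=0 fast=1: a[fast]=3≠a[slow]=1 write a[1]=3, slow++,fast++
slow=1 fast=2: a[fast]=6≠a[slow]=3 write a[2]=6, slow++,fast++
slow=2 fast=3: a[fast]=9≠a[slow]=6 write a[3]=9, slow++,fast++
slow=3 fast=4: a[fast]=11≠a[slow]=9 write a[4]=11, slow++,fast++

slow=4, fast=5, prefix=[1, 3, 6, 9, 11]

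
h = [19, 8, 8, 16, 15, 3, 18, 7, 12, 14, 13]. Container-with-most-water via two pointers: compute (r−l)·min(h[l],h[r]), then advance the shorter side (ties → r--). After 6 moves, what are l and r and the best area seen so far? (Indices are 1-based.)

l=1, r=5, best area=130

l=1 r=11: min(19,13)*10=130 best=130 *, r--
l=1 r=10: min(19,14)*9=126 best=130, r--
l=1 r=9: min(19,12)*8=96 best=130, r--
l=1 r=8: min(19,7)*7=49 best=130, r--
l=1 r=7: min(19,18)*6=108 best=130, r--
l=1 r=6: min(19,3)*5=15 best=130, r--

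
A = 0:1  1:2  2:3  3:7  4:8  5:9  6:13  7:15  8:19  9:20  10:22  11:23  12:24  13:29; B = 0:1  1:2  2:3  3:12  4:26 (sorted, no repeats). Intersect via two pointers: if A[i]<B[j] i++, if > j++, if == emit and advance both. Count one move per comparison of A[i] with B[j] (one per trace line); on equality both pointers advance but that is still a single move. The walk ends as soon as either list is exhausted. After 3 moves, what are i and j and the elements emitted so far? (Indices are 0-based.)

i=3, j=3, emitted=[1, 2, 3]

i=0 j=0: 1==1 emit, i++,j++
i=1 j=1: 2==2 emit, i++,j++
i=2 j=2: 3==3 emit, i++,j++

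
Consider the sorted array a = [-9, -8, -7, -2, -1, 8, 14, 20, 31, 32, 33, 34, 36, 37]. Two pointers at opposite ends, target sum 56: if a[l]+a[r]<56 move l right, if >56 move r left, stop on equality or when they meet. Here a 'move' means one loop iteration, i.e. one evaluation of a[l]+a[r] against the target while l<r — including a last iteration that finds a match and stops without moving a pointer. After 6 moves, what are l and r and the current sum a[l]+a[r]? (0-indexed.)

l=6, r=13, sum=51

l=0 r=13: -9+37=28 <56, l++
l=1 r=13: -8+37=29 <56, l++
l=2 r=13: -7+37=30 <56, l++
l=3 r=13: -2+37=35 <56, l++
l=4 r=13: -1+37=36 <56, l++
l=5 r=13: 8+37=45 <56, l++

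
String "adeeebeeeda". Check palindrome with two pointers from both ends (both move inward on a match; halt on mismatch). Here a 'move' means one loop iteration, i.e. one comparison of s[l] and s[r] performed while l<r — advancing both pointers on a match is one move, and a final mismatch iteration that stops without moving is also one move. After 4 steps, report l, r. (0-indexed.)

l=4, r=6

l=0 r=10: 'a'=='a', l++,r--
l=1 r=9: 'd'=='d', l++,r--
l=2 r=8: 'e'=='e', l++,r--
l=3 r=7: 'e'=='e', l++,r--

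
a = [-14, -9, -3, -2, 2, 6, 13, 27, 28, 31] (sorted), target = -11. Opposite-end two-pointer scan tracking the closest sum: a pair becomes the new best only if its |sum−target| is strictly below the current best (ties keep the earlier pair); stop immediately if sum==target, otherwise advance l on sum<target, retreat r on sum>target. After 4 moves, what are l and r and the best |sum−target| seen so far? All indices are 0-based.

l=0, r=5, best |Δ|=10

[0,9] -14+31=17 d=28 * → r--
[0,8] -14+28=14 d=25 * → r--
[0,7] -14+27=13 d=24 * → r--
[0,6] -14+13=-1 d=10 * → r--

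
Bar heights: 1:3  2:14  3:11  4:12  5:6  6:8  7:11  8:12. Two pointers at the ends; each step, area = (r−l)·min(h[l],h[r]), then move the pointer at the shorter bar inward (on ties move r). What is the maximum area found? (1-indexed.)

l=1 r=8: min(3,12)*7=21 best=21 *, l++
l=2 r=8: min(14,12)*6=72 best=72 *, r--
l=2 r=7: min(14,11)*5=55 best=72, r--
l=2 r=6: min(14,8)*4=32 best=72, r--
l=2 r=5: min(14,6)*3=18 best=72, r--
l=2 r=4: min(14,12)*2=24 best=72, r--
l=2 r=3: min(14,11)*1=11 best=72, r--

max area = 72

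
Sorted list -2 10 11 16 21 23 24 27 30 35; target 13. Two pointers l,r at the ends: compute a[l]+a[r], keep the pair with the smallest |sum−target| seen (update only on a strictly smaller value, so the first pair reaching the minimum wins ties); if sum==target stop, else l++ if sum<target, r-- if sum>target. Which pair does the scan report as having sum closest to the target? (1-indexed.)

pair (-2, 16) with sum 14 (|Δ|=1)

[1,10] -2+35=33 d=20 * → r--
[1,9] -2+30=28 d=15 * → r--
[1,8] -2+27=25 d=12 * → r--
[1,7] -2+24=22 d=9 * → r--
[1,6] -2+23=21 d=8 * → r--
[1,5] -2+21=19 d=6 * → r--
[1,4] -2+16=14 d=1 * → r--
[1,3] -2+11=9 d=4 → l++
[2,3] 10+11=21 d=8 → r--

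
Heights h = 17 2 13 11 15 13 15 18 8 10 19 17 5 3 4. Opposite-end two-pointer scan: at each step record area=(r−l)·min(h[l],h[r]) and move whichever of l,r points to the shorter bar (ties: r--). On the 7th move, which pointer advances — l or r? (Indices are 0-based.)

l=0 r=14: min(17,4)*14=56 best=56 *, r--
l=0 r=13: min(17,3)*13=39 best=56, r--
l=0 r=12: min(17,5)*12=60 best=60 *, r--
l=0 r=11: min(17,17)*11=187 best=187 *, r--
l=0 r=10: min(17,19)*10=170 best=187, l++
l=1 r=10: min(2,19)*9=18 best=187, l++
l=2 r=10: min(13,19)*8=104 best=187, l++

l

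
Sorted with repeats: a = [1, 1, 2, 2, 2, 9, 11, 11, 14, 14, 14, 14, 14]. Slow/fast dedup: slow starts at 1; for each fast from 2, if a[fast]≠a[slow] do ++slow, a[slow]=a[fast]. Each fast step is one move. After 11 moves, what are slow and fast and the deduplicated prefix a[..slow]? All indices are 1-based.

slow=1 fast=2: a[fast]=1=a[slow] dup, fast++
slow=1 fast=3: a[fast]=2≠a[slow]=1 write a[2]=2, slow++,fast++
slow=2 fast=4: a[fast]=2=a[slow] dup, fast++
slow=2 fast=5: a[fast]=2=a[slow] dup, fast++
slow=2 fast=6: a[fast]=9≠a[slow]=2 write a[3]=9, slow++,fast++
slow=3 fast=7: a[fast]=11≠a[slow]=9 write a[4]=11, slow++,fast++
slow=4 fast=8: a[fast]=11=a[slow] dup, fast++
slow=4 fast=9: a[fast]=14≠a[slow]=11 write a[5]=14, slow++,fast++
slow=5 fast=10: a[fast]=14=a[slow] dup, fast++
slow=5 fast=11: a[fast]=14=a[slow] dup, fast++
slow=5 fast=12: a[fast]=14=a[slow] dup, fast++

slow=5, fast=13, prefix=[1, 2, 9, 11, 14]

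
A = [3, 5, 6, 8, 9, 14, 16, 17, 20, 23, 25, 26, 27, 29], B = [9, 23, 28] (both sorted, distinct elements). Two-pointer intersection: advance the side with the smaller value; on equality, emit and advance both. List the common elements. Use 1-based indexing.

intersection = [9, 23]

[i=1,j=1] 3<9 → i++
[i=2,j=1] 5<9 → i++
[i=3,j=1] 6<9 → i++
[i=4,j=1] 8<9 → i++
[i=5,j=1] 9==9 emit → i++,j++
[i=6,j=2] 14<23 → i++
[i=7,j=2] 16<23 → i++
[i=8,j=2] 17<23 → i++
[i=9,j=2] 20<23 → i++
[i=10,j=2] 23==23 emit → i++,j++
[i=11,j=3] 25<28 → i++
[i=12,j=3] 26<28 → i++
[i=13,j=3] 27<28 → i++
[i=14,j=3] 29>28 → j++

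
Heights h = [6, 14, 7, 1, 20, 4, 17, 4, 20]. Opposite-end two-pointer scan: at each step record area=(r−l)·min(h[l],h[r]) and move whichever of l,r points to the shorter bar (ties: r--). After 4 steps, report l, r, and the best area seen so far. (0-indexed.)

l=4, r=8, best area=98

l=0 r=8: min(6,20)*8=48 best=48 *, l++
l=1 r=8: min(14,20)*7=98 best=98 *, l++
l=2 r=8: min(7,20)*6=42 best=98, l++
l=3 r=8: min(1,20)*5=5 best=98, l++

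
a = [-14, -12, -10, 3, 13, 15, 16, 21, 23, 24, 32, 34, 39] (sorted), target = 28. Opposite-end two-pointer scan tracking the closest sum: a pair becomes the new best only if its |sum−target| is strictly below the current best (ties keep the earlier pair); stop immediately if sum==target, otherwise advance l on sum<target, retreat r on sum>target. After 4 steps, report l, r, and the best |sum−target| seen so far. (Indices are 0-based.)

[0,12] -14+39=25 d=3 * → l++
[1,12] -12+39=27 d=1 * → l++
[2,12] -10+39=29 d=1 → r--
[2,11] -10+34=24 d=4 → l++

l=3, r=11, best |Δ|=1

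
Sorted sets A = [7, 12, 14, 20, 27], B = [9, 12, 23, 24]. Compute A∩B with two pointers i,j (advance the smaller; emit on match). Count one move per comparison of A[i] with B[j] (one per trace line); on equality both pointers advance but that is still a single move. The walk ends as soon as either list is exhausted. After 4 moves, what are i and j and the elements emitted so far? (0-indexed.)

i=0 j=0: 7<9, i++
i=1 j=0: 12>9, j++
i=1 j=1: 12==12 emit, i++,j++
i=2 j=2: 14<23, i++

i=3, j=2, emitted=[12]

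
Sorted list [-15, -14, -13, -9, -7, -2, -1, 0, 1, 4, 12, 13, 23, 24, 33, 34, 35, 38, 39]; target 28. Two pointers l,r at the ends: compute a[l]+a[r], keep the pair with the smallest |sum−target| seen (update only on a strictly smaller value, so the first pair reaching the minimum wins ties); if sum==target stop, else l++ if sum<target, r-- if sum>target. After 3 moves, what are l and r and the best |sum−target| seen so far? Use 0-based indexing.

[0,18] -15+39=24 d=4 * → l++
[1,18] -14+39=25 d=3 * → l++
[2,18] -13+39=26 d=2 * → l++

l=3, r=18, best |Δ|=2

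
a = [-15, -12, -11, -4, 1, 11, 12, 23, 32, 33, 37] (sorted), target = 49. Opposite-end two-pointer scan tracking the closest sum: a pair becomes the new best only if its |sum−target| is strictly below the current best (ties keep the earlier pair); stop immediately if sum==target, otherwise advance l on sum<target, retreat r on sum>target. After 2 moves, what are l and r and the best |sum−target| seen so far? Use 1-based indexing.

[1,11] -15+37=22 d=27 * → l++
[2,11] -12+37=25 d=24 * → l++

l=3, r=11, best |Δ|=24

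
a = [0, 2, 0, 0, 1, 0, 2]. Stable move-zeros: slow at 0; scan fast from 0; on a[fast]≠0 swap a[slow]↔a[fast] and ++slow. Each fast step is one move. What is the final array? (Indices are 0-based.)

slow=0 fast=0: a[fast]=0, fast++
slow=0 fast=1: a[fast]=2≠0 swap→a[0]=2, slow++,fast++
slow=1 fast=2: a[fast]=0, fast++
slow=1 fast=3: a[fast]=0, fast++
slow=1 fast=4: a[fast]=1≠0 swap→a[1]=1, slow++,fast++
slow=2 fast=5: a[fast]=0, fast++
slow=2 fast=6: a[fast]=2≠0 swap→a[2]=2, slow++,fast++

[2, 1, 2, 0, 0, 0, 0]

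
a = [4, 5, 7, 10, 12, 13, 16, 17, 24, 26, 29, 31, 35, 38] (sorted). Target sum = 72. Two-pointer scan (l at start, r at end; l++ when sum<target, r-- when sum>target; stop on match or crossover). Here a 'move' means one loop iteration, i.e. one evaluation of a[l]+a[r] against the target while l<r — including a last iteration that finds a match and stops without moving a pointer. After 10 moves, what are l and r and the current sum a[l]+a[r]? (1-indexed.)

l=11, r=14, sum=67

l=1 r=14: 4+38=42 <72, l++
l=2 r=14: 5+38=43 <72, l++
l=3 r=14: 7+38=45 <72, l++
l=4 r=14: 10+38=48 <72, l++
l=5 r=14: 12+38=50 <72, l++
l=6 r=14: 13+38=51 <72, l++
l=7 r=14: 16+38=54 <72, l++
l=8 r=14: 17+38=55 <72, l++
l=9 r=14: 24+38=62 <72, l++
l=10 r=14: 26+38=64 <72, l++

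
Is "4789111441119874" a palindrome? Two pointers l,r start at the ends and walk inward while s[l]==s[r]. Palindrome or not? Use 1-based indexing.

l=1 r=16: '4'=='4', l++,r--
l=2 r=15: '7'=='7', l++,r--
l=3 r=14: '8'=='8', l++,r--
l=4 r=13: '9'=='9', l++,r--
l=5 r=12: '1'=='1', l++,r--
l=6 r=11: '1'=='1', l++,r--
l=7 r=10: '1'=='1', l++,r--
l=8 r=9: '4'=='4', l++,r--

palindrome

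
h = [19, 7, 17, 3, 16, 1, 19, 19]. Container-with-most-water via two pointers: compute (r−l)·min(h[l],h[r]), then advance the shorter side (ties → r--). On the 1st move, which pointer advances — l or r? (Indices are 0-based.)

[0,7] min(19,19)*7=133 best=133 * → r--

r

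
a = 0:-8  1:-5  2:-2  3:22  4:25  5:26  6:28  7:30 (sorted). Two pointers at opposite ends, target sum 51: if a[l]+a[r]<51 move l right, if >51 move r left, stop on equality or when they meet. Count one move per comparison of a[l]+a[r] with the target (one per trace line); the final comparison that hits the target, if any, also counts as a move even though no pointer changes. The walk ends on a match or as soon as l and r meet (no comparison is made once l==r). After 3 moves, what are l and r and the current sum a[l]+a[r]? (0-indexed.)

[0,7] -8+30=22 <51 → l++
[1,7] -5+30=25 <51 → l++
[2,7] -2+30=28 <51 → l++

l=3, r=7, sum=52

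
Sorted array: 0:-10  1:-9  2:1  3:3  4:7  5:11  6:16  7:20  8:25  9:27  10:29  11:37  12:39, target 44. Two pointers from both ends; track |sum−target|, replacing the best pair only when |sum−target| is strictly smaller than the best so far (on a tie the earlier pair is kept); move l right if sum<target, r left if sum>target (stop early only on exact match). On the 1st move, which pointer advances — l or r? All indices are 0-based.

l

[0,12] -10+39=29 d=15 * → l++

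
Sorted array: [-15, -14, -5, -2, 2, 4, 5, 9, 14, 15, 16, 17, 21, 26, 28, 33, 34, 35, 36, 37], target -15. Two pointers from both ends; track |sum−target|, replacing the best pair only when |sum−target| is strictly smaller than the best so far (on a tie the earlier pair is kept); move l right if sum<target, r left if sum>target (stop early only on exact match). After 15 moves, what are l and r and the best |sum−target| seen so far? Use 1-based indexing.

l=1, r=5, best |Δ|=4

[1,20] -15+37=22 d=37 * → r--
[1,19] -15+36=21 d=36 * → r--
[1,18] -15+35=20 d=35 * → r--
[1,17] -15+34=19 d=34 * → r--
[1,16] -15+33=18 d=33 * → r--
[1,15] -15+28=13 d=28 * → r--
[1,14] -15+26=11 d=26 * → r--
[1,13] -15+21=6 d=21 * → r--
[1,12] -15+17=2 d=17 * → r--
[1,11] -15+16=1 d=16 * → r--
[1,10] -15+15=0 d=15 * → r--
[1,9] -15+14=-1 d=14 * → r--
[1,8] -15+9=-6 d=9 * → r--
[1,7] -15+5=-10 d=5 * → r--
[1,6] -15+4=-11 d=4 * → r--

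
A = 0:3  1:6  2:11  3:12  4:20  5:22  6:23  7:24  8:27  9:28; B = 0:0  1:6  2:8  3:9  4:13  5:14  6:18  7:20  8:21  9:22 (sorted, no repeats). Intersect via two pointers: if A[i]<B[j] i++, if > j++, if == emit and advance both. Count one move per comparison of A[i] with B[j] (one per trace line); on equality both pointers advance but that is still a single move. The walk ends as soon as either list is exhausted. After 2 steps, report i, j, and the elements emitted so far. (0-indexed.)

i=0 j=0: 3>0, j++
i=0 j=1: 3<6, i++

i=1, j=1, emitted=[]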